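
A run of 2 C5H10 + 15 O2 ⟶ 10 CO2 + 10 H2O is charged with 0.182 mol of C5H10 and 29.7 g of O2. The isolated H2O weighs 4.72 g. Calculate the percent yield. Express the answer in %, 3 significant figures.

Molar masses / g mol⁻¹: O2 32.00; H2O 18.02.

n(C5H10) = 0.1820 mol
n(O2) = 29.70 / 32.00 = 0.9281 mol
n/ν for C5H10 = 0.1820/2 = 0.09100
n/ν for O2 = 0.9281/15 = 0.06187
Smallest n/ν is O2 → limiting reagent.
theoretical n(H2O) = (10/15) × 0.9281 = 0.6187 mol → 11.15 g
% yield = 4.72 / 11.15 × 100 = 42.33 %

42.3 %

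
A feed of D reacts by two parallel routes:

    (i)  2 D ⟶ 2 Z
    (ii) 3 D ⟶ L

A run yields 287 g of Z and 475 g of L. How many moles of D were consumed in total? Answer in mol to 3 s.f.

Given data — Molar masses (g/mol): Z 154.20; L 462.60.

n(Z) = 287 / 154.20 = 1.861 mol
n(L) = 475 / 462.60 = 1.027 mol
n(D) via (i) = (2/2)×1.861 = 1.861 mol
n(D) via (ii) = (3/1)×1.027 = 3.081 mol
total n(D) = 1.861 + 3.081 = 4.942 mol

4.94 mol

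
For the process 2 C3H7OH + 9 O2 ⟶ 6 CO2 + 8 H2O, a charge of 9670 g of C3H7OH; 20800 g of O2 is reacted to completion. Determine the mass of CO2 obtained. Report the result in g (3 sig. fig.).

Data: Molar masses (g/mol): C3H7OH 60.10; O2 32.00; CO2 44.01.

19100 g

n(C3H7OH) = 9670 / 60.10 = 160.9 mol
n(O2) = 20800 / 32.00 = 650.0 mol
n/ν for C3H7OH = 160.9/2 = 80.45
n/ν for O2 = 650.0/9 = 72.22
Smallest n/ν is O2 → limiting reagent.
n(CO2) = (6/9) × 650.0 = 433.3 mol
mass = 433.3 × 44.01 = 19070 g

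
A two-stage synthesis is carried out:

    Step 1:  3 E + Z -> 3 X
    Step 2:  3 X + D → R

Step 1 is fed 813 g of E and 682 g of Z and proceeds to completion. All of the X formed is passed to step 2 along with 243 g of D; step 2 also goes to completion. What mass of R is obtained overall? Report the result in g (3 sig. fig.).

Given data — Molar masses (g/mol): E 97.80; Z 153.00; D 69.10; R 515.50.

Step 1:
n(E) = 813.0 / 97.80 = 8.313 mol
n(Z) = 682.0 / 153.00 = 4.458 mol
n/ν for E = 8.313/3 = 2.771
n/ν for Z = 4.458/1 = 4.458
Smallest n/ν is E → limiting reagent.
n(X) produced = (3/3) × 8.313 = 8.313 mol
Step 2:
n(X) available = 8.313 mol
n(D) = 243.0 / 69.10 = 3.517 mol
n/ν for X = 8.313/3 = 2.771
n/ν for D = 3.517/1 = 3.517
Smallest n/ν is X → limiting reagent.
n(R) = (1/3) × 8.313 = 2.771 mol
mass = 2.771 × 515.50 = 1428 g

1430 g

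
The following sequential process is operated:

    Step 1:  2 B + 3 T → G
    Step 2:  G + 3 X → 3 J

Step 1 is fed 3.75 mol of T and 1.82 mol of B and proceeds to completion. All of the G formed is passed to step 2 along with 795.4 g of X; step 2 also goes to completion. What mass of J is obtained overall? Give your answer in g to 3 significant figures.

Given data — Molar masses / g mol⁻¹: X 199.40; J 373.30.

Step 1:
n(T) = 3.750 mol
n(B) = 1.820 mol
n/ν for T = 3.750/3 = 1.250
n/ν for B = 1.820/2 = 0.9100
Smallest n/ν is B → limiting reagent.
n(G) produced = (1/2) × 1.820 = 0.9100 mol
Step 2:
n(G) available = 0.9100 mol
n(X) = 795.4 / 199.40 = 3.989 mol
n/ν for G = 0.9100/1 = 0.9100
n/ν for X = 3.989/3 = 1.330
Smallest n/ν is G → limiting reagent.
n(J) = (3/1) × 0.9100 = 2.730 mol
mass = 2.730 × 373.30 = 1019 g

1020 g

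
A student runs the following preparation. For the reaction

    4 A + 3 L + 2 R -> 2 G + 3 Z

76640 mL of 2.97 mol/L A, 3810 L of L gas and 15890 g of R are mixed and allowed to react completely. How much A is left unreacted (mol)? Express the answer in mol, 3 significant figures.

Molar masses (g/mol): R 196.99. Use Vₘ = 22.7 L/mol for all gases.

66.3 mol

n(A) = 2.97 × 76640/1000 = 227.6 mol
n(L) = 3810 / 22.7 = 167.8 mol
n(R) = 15890 / 196.99 = 80.66 mol
n/ν → A: 56.90, L: 55.93, R: 40.33; R is limiting.
A consumed = (4/2) × 80.66 = 161.3 mol
A remaining = 227.6 − 161.3 = 66.30 mol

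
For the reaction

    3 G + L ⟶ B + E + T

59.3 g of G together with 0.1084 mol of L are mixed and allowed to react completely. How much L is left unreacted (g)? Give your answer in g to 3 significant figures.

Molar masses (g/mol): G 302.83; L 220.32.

9.50 g

n(G) = 59.30 / 302.83 = 0.1958 mol
n(L) = 0.1084 mol
n/ν for G = 0.1958/3 = 0.06527
n/ν for L = 0.1084/1 = 0.1084
Smallest n/ν is G → limiting reagent.
L consumed = (1/3) × 0.1958 = 0.06527 mol
L remaining = 0.1084 − 0.06527 = 0.04313 mol
mass = 0.04313 × 220.32 = 9.502 g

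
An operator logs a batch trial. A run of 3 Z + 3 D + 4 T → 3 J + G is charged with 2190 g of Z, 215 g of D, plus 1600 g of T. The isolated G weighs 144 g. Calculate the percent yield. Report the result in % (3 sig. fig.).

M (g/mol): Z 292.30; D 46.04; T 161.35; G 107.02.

86.4 %

n(Z) = 2190 / 292.30 = 7.492 mol
n(D) = 215.0 / 46.04 = 4.670 mol
n(T) = 1600 / 161.35 = 9.916 mol
n/ν for Z = 7.492/3 = 2.497
n/ν for D = 4.670/3 = 1.557
n/ν for T = 9.916/4 = 2.479
Smallest n/ν is D → limiting reagent.
theoretical n(G) = (1/3) × 4.670 = 1.557 mol → 166.6 g
% yield = 144 / 166.6 × 100 = 86.43 %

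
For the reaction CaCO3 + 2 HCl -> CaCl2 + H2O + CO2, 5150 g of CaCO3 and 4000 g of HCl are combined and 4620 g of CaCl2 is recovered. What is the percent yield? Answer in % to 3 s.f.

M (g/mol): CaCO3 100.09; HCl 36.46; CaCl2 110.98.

n(CaCO3) = 5150 / 100.09 = 51.45 mol
n(HCl) = 4000 / 36.46 = 109.7 mol
n/ν for CaCO3 = 51.45/1 = 51.45
n/ν for HCl = 109.7/2 = 54.85
Smallest n/ν is CaCO3 → limiting reagent.
theoretical n(CaCl2) = (1/1) × 51.45 = 51.45 mol → 5710 g
% yield = 4620 / 5710 × 100 = 80.91 %

80.9 %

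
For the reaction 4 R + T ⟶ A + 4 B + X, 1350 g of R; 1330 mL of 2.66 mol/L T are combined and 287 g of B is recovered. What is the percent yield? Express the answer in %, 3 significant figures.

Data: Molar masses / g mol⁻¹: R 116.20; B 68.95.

35.8 %

n(R) = 1350 / 116.20 = 11.62 mol
n(T) = 2.66 × 1330/1000 = 3.538 mol
n/ν for R = 11.62/4 = 2.905
n/ν for T = 3.538/1 = 3.538
Smallest n/ν is R → limiting reagent.
theoretical n(B) = (4/4) × 11.62 = 11.62 mol → 801.2 g
% yield = 287 / 801.2 × 100 = 35.82 %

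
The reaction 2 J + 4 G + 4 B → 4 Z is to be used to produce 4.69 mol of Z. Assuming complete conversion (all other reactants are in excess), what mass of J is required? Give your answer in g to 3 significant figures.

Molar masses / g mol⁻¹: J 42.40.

n(Z) = 4.690 mol
n(J) = (2/4) × 4.690 = 2.345 mol
mass = 2.345 × 42.40 = 99.43 g

99.4 g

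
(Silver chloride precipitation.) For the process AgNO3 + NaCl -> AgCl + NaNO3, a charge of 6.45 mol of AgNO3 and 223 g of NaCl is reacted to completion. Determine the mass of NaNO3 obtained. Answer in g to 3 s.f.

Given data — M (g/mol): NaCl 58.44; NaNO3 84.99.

324 g

n(AgNO3) = 6.450 mol
n(NaCl) = 223.0 / 58.44 = 3.816 mol
n/ν for AgNO3 = 6.450/1 = 6.450
n/ν for NaCl = 3.816/1 = 3.816
Smallest n/ν is NaCl → limiting reagent.
n(NaNO3) = (1/1) × 3.816 = 3.816 mol
mass = 3.816 × 84.99 = 324.3 g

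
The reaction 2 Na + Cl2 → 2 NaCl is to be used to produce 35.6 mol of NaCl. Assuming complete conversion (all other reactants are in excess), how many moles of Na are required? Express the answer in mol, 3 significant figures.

n(NaCl) = 35.60 mol
n(Na) = (2/2) × 35.60 = 35.60 mol

35.6 mol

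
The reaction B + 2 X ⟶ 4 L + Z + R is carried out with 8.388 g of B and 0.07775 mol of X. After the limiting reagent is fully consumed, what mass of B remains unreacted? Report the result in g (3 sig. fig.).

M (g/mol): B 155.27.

2.35 g

n(B) = 8.388 / 155.27 = 0.05402 mol
n(X) = 0.07775 mol
n/ν for B = 0.05402/1 = 0.05402
n/ν for X = 0.07775/2 = 0.03888
Smallest n/ν is X → limiting reagent.
B consumed = (1/2) × 0.07775 = 0.03888 mol
B remaining = 0.05402 − 0.03888 = 0.01514 mol
mass = 0.01514 × 155.27 = 2.351 g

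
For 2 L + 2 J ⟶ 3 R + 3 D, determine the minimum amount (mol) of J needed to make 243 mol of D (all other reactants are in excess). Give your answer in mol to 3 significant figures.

n(D) = 243.0 mol
n(J) = (2/3) × 243.0 = 162.0 mol

162 mol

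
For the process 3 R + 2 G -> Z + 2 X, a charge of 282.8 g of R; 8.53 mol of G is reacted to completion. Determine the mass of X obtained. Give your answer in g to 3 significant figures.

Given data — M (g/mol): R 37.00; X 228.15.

1160 g

n(R) = 282.8 / 37.00 = 7.643 mol
n(G) = 8.530 mol
n/ν → R: 2.548, G: 4.265; R is limiting.
n(X) = (2/3) × 7.643 = 5.095 mol
mass = 5.095 × 228.15 = 1162 g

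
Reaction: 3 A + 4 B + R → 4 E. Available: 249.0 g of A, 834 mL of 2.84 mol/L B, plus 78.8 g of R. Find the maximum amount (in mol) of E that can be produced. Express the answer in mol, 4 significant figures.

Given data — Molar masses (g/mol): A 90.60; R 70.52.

n(A) = 249.0 / 90.60 = 2.748 mol
n(B) = 2.84 × 834.0/1000 = 2.369 mol
n(R) = 78.80 / 70.52 = 1.117 mol
n/ν for A = 2.748/3 = 0.9160
n/ν for B = 2.369/4 = 0.5923
n/ν for R = 1.117/1 = 1.117
Smallest n/ν is B → limiting reagent.
n(E) = (4/4) × 2.369 = 2.369 mol

2.369 mol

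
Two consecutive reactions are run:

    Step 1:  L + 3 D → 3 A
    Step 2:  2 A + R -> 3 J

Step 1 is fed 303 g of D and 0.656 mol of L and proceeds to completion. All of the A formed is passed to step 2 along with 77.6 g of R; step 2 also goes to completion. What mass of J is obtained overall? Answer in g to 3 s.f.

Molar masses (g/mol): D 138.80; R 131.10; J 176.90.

314 g

Step 1:
n(D) = 303.0 / 138.80 = 2.183 mol
n(L) = 0.6560 mol
n/ν for D = 2.183/3 = 0.7277
n/ν for L = 0.6560/1 = 0.6560
Smallest n/ν is L → limiting reagent.
n(A) produced = (3/1) × 0.6560 = 1.968 mol
Step 2:
n(A) available = 1.968 mol
n(R) = 77.60 / 131.10 = 0.5919 mol
n/ν for A = 1.968/2 = 0.9840
n/ν for R = 0.5919/1 = 0.5919
Smallest n/ν is R → limiting reagent.
n(J) = (3/1) × 0.5919 = 1.776 mol
mass = 1.776 × 176.90 = 314.2 g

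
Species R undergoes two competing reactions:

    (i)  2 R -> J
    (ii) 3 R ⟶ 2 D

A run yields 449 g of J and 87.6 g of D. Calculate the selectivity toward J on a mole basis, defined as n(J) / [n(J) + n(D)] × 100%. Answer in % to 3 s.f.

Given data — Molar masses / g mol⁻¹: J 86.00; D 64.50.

n(J) = 449 / 86.00 = 5.221 mol
n(D) = 87.6 / 64.50 = 1.358 mol
selectivity = 5.221/(5.221+1.358) × 100 = 79.36 %

79.4 %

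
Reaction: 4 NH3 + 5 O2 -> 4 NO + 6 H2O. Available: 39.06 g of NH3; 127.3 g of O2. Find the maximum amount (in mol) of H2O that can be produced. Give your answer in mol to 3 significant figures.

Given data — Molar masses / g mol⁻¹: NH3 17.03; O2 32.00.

3.44 mol

n(NH3) = 39.06 / 17.03 = 2.294 mol
n(O2) = 127.3 / 32.00 = 3.978 mol
n/ν → NH3: 0.5735, O2: 0.7956; NH3 is limiting.
n(H2O) = (6/4) × 2.294 = 3.441 mol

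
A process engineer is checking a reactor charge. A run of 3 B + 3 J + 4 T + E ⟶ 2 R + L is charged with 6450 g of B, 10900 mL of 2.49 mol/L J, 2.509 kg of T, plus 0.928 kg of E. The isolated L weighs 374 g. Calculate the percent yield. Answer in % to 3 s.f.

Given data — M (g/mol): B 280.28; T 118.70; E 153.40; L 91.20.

n(B) = 6450 / 280.28 = 23.01 mol
n(J) = 2.49 × 10900/1000 = 27.14 mol
n(T) = 2.509×1000 / 118.70 = 21.14 mol
n(E) = 0.9280×1000 / 153.40 = 6.050 mol
n/ν for B = 23.01/3 = 7.670
n/ν for J = 27.14/3 = 9.047
n/ν for T = 21.14/4 = 5.285
n/ν for E = 6.050/1 = 6.050
Smallest n/ν is T → limiting reagent.
theoretical n(L) = (1/4) × 21.14 = 5.285 mol → 482.0 g
% yield = 374 / 482.0 × 100 = 77.59 %

77.6 %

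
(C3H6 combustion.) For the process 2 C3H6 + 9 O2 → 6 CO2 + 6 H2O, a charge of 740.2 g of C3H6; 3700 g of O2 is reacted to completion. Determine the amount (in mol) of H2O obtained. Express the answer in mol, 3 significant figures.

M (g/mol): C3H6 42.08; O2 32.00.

n(C3H6) = 740.2 / 42.08 = 17.59 mol
n(O2) = 3700 / 32.00 = 115.6 mol
n/ν → C3H6: 8.795, O2: 12.84; C3H6 is limiting.
n(H2O) = (6/2) × 17.59 = 52.77 mol

52.8 mol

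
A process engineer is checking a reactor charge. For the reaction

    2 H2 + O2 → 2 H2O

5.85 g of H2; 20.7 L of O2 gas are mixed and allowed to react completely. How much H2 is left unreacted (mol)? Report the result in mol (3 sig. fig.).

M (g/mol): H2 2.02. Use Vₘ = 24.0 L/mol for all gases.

n(H2) = 5.850 / 2.02 = 2.896 mol
n(O2) = 20.70 / 24.0 = 0.8625 mol
n/ν for H2 = 2.896/2 = 1.448
n/ν for O2 = 0.8625/1 = 0.8625
Smallest n/ν is O2 → limiting reagent.
H2 consumed = (2/1) × 0.8625 = 1.725 mol
H2 remaining = 2.896 − 1.725 = 1.171 mol

1.17 mol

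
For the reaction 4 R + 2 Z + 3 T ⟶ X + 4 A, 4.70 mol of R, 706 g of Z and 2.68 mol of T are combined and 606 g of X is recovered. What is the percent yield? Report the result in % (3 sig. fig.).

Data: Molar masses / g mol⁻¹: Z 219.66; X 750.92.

n(R) = 4.700 mol
n(Z) = 706.0 / 219.66 = 3.214 mol
n(T) = 2.680 mol
n/ν for R = 4.700/4 = 1.175
n/ν for Z = 3.214/2 = 1.607
n/ν for T = 2.680/3 = 0.8933
Smallest n/ν is T → limiting reagent.
theoretical n(X) = (1/3) × 2.680 = 0.8933 mol → 670.8 g
% yield = 606 / 670.8 × 100 = 90.34 %

90.3 %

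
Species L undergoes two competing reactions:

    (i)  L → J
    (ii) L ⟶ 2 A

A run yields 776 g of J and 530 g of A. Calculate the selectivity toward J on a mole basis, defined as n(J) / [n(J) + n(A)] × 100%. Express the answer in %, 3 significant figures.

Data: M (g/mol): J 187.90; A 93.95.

n(J) = 776 / 187.90 = 4.130 mol
n(A) = 530 / 93.95 = 5.641 mol
selectivity = 4.130/(4.130+5.641) × 100 = 42.27 %

42.3 %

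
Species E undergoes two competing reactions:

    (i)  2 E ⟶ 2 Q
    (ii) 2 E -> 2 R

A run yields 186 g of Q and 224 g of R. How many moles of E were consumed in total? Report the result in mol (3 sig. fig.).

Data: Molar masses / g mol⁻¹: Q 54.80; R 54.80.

7.48 mol

n(Q) = 186 / 54.80 = 3.394 mol
n(R) = 224 / 54.80 = 4.088 mol
n(E) via (i) = (2/2)×3.394 = 3.394 mol
n(E) via (ii) = (2/2)×4.088 = 4.088 mol
total n(E) = 3.394 + 4.088 = 7.482 mol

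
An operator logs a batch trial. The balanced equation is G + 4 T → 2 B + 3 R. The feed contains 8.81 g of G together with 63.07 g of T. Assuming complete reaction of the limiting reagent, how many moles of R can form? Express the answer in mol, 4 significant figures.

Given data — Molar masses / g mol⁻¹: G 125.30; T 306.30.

n(G) = 8.810 / 125.30 = 0.07031 mol
n(T) = 63.07 / 306.30 = 0.2059 mol
n/ν for G = 0.07031/1 = 0.07031
n/ν for T = 0.2059/4 = 0.05148
Smallest n/ν is T → limiting reagent.
n(R) = (3/4) × 0.2059 = 0.1544 mol

0.1544 mol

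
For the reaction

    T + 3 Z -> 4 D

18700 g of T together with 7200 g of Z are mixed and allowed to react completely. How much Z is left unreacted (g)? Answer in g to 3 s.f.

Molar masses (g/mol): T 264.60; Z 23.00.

2320 g

n(T) = 18700 / 264.60 = 70.67 mol
n(Z) = 7200 / 23.00 = 313.0 mol
n/ν → T: 70.67, Z: 104.3; T is limiting.
Z consumed = (3/1) × 70.67 = 212.0 mol
Z remaining = 313.0 − 212.0 = 101.0 mol
mass = 101.0 × 23.00 = 2323 g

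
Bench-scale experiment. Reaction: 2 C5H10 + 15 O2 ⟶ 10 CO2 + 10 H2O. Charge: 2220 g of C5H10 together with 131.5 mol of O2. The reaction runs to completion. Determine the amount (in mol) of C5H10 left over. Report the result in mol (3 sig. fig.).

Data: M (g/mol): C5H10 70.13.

14.1 mol

n(C5H10) = 2220 / 70.13 = 31.66 mol
n(O2) = 131.5 mol
n/ν for C5H10 = 31.66/2 = 15.83
n/ν for O2 = 131.5/15 = 8.767
Smallest n/ν is O2 → limiting reagent.
C5H10 consumed = (2/15) × 131.5 = 17.53 mol
C5H10 remaining = 31.66 − 17.53 = 14.13 mol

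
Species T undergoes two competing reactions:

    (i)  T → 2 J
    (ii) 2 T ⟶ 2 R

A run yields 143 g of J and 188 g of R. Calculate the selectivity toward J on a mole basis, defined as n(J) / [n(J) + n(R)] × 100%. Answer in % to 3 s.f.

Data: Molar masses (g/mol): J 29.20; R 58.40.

60.3 %

n(J) = 143 / 29.20 = 4.897 mol
n(R) = 188 / 58.40 = 3.219 mol
selectivity = 4.897/(4.897+3.219) × 100 = 60.34 %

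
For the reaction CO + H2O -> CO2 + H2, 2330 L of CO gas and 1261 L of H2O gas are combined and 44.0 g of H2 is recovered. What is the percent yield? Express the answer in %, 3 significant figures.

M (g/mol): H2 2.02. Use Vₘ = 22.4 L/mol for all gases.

n(CO) = 2330 / 22.4 = 104.0 mol
n(H2O) = 1261 / 22.4 = 56.29 mol
n/ν for CO = 104.0/1 = 104.0
n/ν for H2O = 56.29/1 = 56.29
Smallest n/ν is H2O → limiting reagent.
theoretical n(H2) = (1/1) × 56.29 = 56.29 mol → 113.7 g
% yield = 44.0 / 113.7 × 100 = 38.70 %

38.7 %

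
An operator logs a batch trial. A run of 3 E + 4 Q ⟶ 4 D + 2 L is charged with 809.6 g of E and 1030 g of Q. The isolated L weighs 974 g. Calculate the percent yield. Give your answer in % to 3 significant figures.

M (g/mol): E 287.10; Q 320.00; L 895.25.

n(E) = 809.6 / 287.10 = 2.820 mol
n(Q) = 1030 / 320.00 = 3.219 mol
n/ν → E: 0.9400, Q: 0.8048; Q is limiting.
theoretical n(L) = (2/4) × 3.219 = 1.610 mol → 1441 g
% yield = 974 / 1441 × 100 = 67.59 %

67.6 %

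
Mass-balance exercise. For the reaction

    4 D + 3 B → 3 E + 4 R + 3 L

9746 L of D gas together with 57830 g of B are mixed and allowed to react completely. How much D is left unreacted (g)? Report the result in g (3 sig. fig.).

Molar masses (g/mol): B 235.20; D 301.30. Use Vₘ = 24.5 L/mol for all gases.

n(D) = 9746 / 24.5 = 397.8 mol
n(B) = 57830 / 235.20 = 245.9 mol
n/ν for D = 397.8/4 = 99.45
n/ν for B = 245.9/3 = 81.97
Smallest n/ν is B → limiting reagent.
D consumed = (4/3) × 245.9 = 327.9 mol
D remaining = 397.8 − 327.9 = 69.90 mol
mass = 69.90 × 301.30 = 21060 g

21100 g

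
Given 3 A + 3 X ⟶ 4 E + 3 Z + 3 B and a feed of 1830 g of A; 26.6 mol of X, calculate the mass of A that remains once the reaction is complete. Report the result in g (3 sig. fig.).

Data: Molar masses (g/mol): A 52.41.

436 g

n(A) = 1830 / 52.41 = 34.92 mol
n(X) = 26.60 mol
n/ν → A: 11.64, X: 8.867; X is limiting.
A consumed = (3/3) × 26.60 = 26.60 mol
A remaining = 34.92 − 26.60 = 8.320 mol
mass = 8.320 × 52.41 = 436.1 g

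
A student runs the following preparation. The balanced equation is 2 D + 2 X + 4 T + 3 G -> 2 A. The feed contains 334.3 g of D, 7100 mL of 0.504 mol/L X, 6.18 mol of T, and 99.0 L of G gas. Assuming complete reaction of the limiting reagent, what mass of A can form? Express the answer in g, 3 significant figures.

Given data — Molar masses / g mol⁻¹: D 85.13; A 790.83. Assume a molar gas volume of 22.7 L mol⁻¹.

2300 g

n(D) = 334.3 / 85.13 = 3.927 mol
n(X) = 0.504 × 7100/1000 = 3.578 mol
n(T) = 6.180 mol
n(G) = 99.00 / 22.7 = 4.361 mol
n/ν for D = 3.927/2 = 1.964
n/ν for X = 3.578/2 = 1.789
n/ν for T = 6.180/4 = 1.545
n/ν for G = 4.361/3 = 1.454
Smallest n/ν is G → limiting reagent.
n(A) = (2/3) × 4.361 = 2.907 mol
mass = 2.907 × 790.83 = 2299 g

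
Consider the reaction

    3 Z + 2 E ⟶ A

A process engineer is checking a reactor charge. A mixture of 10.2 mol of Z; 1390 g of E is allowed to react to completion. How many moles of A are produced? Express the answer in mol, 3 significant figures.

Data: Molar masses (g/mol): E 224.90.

3.09 mol

n(Z) = 10.20 mol
n(E) = 1390 / 224.90 = 6.181 mol
n/ν for Z = 10.20/3 = 3.400
n/ν for E = 6.181/2 = 3.091
Smallest n/ν is E → limiting reagent.
n(A) = (1/2) × 6.181 = 3.091 mol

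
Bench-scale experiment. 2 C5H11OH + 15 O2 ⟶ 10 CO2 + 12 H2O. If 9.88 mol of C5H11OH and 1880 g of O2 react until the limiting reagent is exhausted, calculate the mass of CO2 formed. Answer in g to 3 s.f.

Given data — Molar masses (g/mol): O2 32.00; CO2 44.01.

n(C5H11OH) = 9.880 mol
n(O2) = 1880 / 32.00 = 58.75 mol
n/ν → C5H11OH: 4.940, O2: 3.917; O2 is limiting.
n(CO2) = (10/15) × 58.75 = 39.17 mol
mass = 39.17 × 44.01 = 1724 g

1720 g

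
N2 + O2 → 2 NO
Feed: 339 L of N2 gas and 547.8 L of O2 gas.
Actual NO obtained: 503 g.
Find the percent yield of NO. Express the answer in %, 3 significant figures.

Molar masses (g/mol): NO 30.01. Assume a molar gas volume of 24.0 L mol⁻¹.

59.3 %

n(N2) = 339.0 / 24.0 = 14.13 mol
n(O2) = 547.8 / 24.0 = 22.83 mol
n/ν for N2 = 14.13/1 = 14.13
n/ν for O2 = 22.83/1 = 22.83
Smallest n/ν is N2 → limiting reagent.
theoretical n(NO) = (2/1) × 14.13 = 28.26 mol → 848.1 g
% yield = 503 / 848.1 × 100 = 59.31 %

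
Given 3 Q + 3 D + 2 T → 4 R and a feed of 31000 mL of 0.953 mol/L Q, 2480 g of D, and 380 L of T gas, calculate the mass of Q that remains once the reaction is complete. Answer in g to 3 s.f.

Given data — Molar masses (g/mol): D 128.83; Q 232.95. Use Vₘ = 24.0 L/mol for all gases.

n(Q) = 0.953 × 31000/1000 = 29.54 mol
n(D) = 2480 / 128.83 = 19.25 mol
n(T) = 380.0 / 24.0 = 15.83 mol
n/ν → Q: 9.847, D: 6.417, T: 7.915; D is limiting.
Q consumed = (3/3) × 19.25 = 19.25 mol
Q remaining = 29.54 − 19.25 = 10.29 mol
mass = 10.29 × 232.95 = 2397 g

2400 g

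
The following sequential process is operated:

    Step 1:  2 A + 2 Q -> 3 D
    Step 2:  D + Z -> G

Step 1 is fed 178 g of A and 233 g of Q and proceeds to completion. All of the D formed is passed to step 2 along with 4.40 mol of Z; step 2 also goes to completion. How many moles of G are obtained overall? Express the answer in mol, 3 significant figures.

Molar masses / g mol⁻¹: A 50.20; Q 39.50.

4.40 mol

Step 1:
n(A) = 178.0 / 50.20 = 3.546 mol
n(Q) = 233.0 / 39.50 = 5.899 mol
n/ν for A = 3.546/2 = 1.773
n/ν for Q = 5.899/2 = 2.950
Smallest n/ν is A → limiting reagent.
n(D) produced = (3/2) × 3.546 = 5.319 mol
Step 2:
n(D) available = 5.319 mol
n(Z) = 4.400 mol
n/ν for D = 5.319/1 = 5.319
n/ν for Z = 4.400/1 = 4.400
Smallest n/ν is Z → limiting reagent.
n(G) = (1/1) × 4.400 = 4.400 mol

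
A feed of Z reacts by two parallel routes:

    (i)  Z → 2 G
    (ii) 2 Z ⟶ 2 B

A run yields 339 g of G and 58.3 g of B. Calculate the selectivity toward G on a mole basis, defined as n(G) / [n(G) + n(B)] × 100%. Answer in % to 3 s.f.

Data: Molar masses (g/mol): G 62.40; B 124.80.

n(G) = 339 / 62.40 = 5.433 mol
n(B) = 58.3 / 124.80 = 0.4671 mol
selectivity = 5.433/(5.433+0.4671) × 100 = 92.08 %

92.1 %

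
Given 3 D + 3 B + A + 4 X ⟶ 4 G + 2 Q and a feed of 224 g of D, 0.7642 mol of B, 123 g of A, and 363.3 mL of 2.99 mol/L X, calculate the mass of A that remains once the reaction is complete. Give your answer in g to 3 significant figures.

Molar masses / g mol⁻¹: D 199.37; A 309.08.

44.3 g

n(D) = 224.0 / 199.37 = 1.124 mol
n(B) = 0.7642 mol
n(A) = 123.0 / 309.08 = 0.3980 mol
n(X) = 2.99 × 363.3/1000 = 1.086 mol
n/ν → D: 0.3747, B: 0.2547, A: 0.3980, X: 0.2715; B is limiting.
A consumed = (1/3) × 0.7642 = 0.2547 mol
A remaining = 0.3980 − 0.2547 = 0.1433 mol
mass = 0.1433 × 309.08 = 44.29 g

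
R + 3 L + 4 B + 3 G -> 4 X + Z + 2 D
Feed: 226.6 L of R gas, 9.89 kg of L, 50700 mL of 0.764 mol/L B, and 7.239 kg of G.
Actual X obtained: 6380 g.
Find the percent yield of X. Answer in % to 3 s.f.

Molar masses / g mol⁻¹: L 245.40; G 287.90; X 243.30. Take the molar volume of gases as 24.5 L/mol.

n(R) = 226.6 / 24.5 = 9.249 mol
n(L) = 9.890×1000 / 245.40 = 40.30 mol
n(B) = 0.764 × 50700/1000 = 38.73 mol
n(G) = 7.239×1000 / 287.90 = 25.14 mol
n/ν → R: 9.249, L: 13.43, B: 9.683, G: 8.380; G is limiting.
theoretical n(X) = (4/3) × 25.14 = 33.52 mol → 8155 g
% yield = 6380 / 8155 × 100 = 78.23 %

78.2 %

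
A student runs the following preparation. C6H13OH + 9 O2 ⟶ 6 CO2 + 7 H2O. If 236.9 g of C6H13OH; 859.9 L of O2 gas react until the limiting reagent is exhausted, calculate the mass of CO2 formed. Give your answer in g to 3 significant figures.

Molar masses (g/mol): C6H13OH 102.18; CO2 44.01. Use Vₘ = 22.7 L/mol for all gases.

n(C6H13OH) = 236.9 / 102.18 = 2.318 mol
n(O2) = 859.9 / 22.7 = 37.88 mol
n/ν for C6H13OH = 2.318/1 = 2.318
n/ν for O2 = 37.88/9 = 4.209
Smallest n/ν is C6H13OH → limiting reagent.
n(CO2) = (6/1) × 2.318 = 13.91 mol
mass = 13.91 × 44.01 = 612.2 g

612 g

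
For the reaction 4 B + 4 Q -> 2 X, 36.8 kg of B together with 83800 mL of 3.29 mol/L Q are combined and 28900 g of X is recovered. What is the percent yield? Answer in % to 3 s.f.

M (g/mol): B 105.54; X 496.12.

42.3 %

n(B) = 36.80×1000 / 105.54 = 348.7 mol
n(Q) = 3.29 × 83800/1000 = 275.7 mol
n/ν for B = 348.7/4 = 87.18
n/ν for Q = 275.7/4 = 68.93
Smallest n/ν is Q → limiting reagent.
theoretical n(X) = (2/4) × 275.7 = 137.9 mol → 68410 g
% yield = 28900 / 68410 × 100 = 42.25 %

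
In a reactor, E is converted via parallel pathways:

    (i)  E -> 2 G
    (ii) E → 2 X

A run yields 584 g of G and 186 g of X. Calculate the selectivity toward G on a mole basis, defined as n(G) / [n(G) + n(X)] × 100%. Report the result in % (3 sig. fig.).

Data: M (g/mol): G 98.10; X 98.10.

75.8 %

n(G) = 584 / 98.10 = 5.953 mol
n(X) = 186 / 98.10 = 1.896 mol
selectivity = 5.953/(5.953+1.896) × 100 = 75.84 %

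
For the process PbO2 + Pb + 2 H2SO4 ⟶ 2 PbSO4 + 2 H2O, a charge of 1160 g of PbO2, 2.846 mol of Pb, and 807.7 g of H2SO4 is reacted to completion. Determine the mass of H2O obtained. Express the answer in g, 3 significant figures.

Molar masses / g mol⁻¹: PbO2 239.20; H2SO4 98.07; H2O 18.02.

n(PbO2) = 1160 / 239.20 = 4.849 mol
n(Pb) = 2.846 mol
n(H2SO4) = 807.7 / 98.07 = 8.236 mol
n/ν for PbO2 = 4.849/1 = 4.849
n/ν for Pb = 2.846/1 = 2.846
n/ν for H2SO4 = 8.236/2 = 4.118
Smallest n/ν is Pb → limiting reagent.
n(H2O) = (2/1) × 2.846 = 5.692 mol
mass = 5.692 × 18.02 = 102.6 g

103 g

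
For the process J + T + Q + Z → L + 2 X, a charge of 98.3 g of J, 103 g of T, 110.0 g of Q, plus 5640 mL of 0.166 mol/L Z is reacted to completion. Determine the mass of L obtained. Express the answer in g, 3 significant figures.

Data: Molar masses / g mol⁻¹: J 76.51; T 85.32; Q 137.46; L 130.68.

n(J) = 98.30 / 76.51 = 1.285 mol
n(T) = 103.0 / 85.32 = 1.207 mol
n(Q) = 110.0 / 137.46 = 0.8002 mol
n(Z) = 0.166 × 5640/1000 = 0.9362 mol
n/ν for J = 1.285/1 = 1.285
n/ν for T = 1.207/1 = 1.207
n/ν for Q = 0.8002/1 = 0.8002
n/ν for Z = 0.9362/1 = 0.9362
Smallest n/ν is Q → limiting reagent.
n(L) = (1/1) × 0.8002 = 0.8002 mol
mass = 0.8002 × 130.68 = 104.6 g

105 g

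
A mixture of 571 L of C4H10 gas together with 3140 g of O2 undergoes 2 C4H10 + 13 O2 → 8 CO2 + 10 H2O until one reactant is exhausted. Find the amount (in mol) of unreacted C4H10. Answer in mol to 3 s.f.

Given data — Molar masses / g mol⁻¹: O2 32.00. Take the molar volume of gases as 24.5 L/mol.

n(C4H10) = 571.0 / 24.5 = 23.31 mol
n(O2) = 3140 / 32.00 = 98.13 mol
n/ν for C4H10 = 23.31/2 = 11.66
n/ν for O2 = 98.13/13 = 7.548
Smallest n/ν is O2 → limiting reagent.
C4H10 consumed = (2/13) × 98.13 = 15.10 mol
C4H10 remaining = 23.31 − 15.10 = 8.210 mol

8.21 mol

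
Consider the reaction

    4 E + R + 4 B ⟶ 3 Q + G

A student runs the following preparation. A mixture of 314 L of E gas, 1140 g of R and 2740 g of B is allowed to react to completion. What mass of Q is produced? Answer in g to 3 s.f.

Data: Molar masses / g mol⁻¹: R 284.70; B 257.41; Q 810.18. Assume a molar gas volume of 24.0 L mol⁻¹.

n(E) = 314.0 / 24.0 = 13.08 mol
n(R) = 1140 / 284.70 = 4.004 mol
n(B) = 2740 / 257.41 = 10.64 mol
n/ν for E = 13.08/4 = 3.270
n/ν for R = 4.004/1 = 4.004
n/ν for B = 10.64/4 = 2.660
Smallest n/ν is B → limiting reagent.
n(Q) = (3/4) × 10.64 = 7.980 mol
mass = 7.980 × 810.18 = 6465 g

6470 g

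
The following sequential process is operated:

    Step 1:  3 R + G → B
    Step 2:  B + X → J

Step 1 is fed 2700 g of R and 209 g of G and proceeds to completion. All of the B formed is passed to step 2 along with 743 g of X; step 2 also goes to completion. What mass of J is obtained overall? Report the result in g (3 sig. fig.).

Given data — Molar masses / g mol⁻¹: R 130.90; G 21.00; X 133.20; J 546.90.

Step 1:
n(R) = 2700 / 130.90 = 20.63 mol
n(G) = 209.0 / 21.00 = 9.952 mol
n/ν for R = 20.63/3 = 6.877
n/ν for G = 9.952/1 = 9.952
Smallest n/ν is R → limiting reagent.
n(B) produced = (1/3) × 20.63 = 6.877 mol
Step 2:
n(B) available = 6.877 mol
n(X) = 743.0 / 133.20 = 5.578 mol
n/ν for B = 6.877/1 = 6.877
n/ν for X = 5.578/1 = 5.578
Smallest n/ν is X → limiting reagent.
n(J) = (1/1) × 5.578 = 5.578 mol
mass = 5.578 × 546.90 = 3051 g

3050 g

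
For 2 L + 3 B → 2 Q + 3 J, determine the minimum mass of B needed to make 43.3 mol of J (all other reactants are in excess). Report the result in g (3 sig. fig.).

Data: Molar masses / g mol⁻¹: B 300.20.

n(J) = 43.30 mol
n(B) = (3/3) × 43.30 = 43.30 mol
mass = 43.30 × 300.20 = 13000 g

13000 g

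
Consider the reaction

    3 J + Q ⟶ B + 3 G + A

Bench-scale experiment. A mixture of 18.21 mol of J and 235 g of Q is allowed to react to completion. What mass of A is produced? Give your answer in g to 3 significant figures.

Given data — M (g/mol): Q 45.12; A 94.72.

493 g

n(J) = 18.21 mol
n(Q) = 235.0 / 45.12 = 5.208 mol
n/ν for J = 18.21/3 = 6.070
n/ν for Q = 5.208/1 = 5.208
Smallest n/ν is Q → limiting reagent.
n(A) = (1/1) × 5.208 = 5.208 mol
mass = 5.208 × 94.72 = 493.3 g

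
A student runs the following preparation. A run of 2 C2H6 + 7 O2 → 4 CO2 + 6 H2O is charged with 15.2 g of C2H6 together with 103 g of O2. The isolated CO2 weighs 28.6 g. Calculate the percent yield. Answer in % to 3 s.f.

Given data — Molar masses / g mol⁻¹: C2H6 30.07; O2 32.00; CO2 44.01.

n(C2H6) = 15.20 / 30.07 = 0.5055 mol
n(O2) = 103.0 / 32.00 = 3.219 mol
n/ν → C2H6: 0.2528, O2: 0.4599; C2H6 is limiting.
theoretical n(CO2) = (4/2) × 0.5055 = 1.011 mol → 44.49 g
% yield = 28.6 / 44.49 × 100 = 64.28 %

64.3 %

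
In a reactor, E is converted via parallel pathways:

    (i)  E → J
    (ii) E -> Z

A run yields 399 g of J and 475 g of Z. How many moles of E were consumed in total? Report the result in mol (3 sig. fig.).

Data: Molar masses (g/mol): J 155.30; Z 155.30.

n(J) = 399 / 155.30 = 2.569 mol
n(Z) = 475 / 155.30 = 3.059 mol
n(E) via (i) = (1/1)×2.569 = 2.569 mol
n(E) via (ii) = (1/1)×3.059 = 3.059 mol
total n(E) = 2.569 + 3.059 = 5.628 mol

5.63 mol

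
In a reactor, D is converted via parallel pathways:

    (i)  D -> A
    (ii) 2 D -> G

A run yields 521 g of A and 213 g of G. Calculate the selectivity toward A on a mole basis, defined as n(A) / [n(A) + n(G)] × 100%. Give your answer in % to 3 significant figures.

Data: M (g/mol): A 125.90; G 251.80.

n(A) = 521 / 125.90 = 4.138 mol
n(G) = 213 / 251.80 = 0.8459 mol
selectivity = 4.138/(4.138+0.8459) × 100 = 83.03 %

83.0 %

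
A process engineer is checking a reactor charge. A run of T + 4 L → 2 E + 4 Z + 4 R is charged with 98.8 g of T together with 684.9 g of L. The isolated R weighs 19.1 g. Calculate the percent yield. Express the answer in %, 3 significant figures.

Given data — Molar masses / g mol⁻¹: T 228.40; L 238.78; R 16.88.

n(T) = 98.80 / 228.40 = 0.4326 mol
n(L) = 684.9 / 238.78 = 2.868 mol
n/ν → T: 0.4326, L: 0.7170; T is limiting.
theoretical n(R) = (4/1) × 0.4326 = 1.730 mol → 29.20 g
% yield = 19.1 / 29.20 × 100 = 65.41 %

65.4 %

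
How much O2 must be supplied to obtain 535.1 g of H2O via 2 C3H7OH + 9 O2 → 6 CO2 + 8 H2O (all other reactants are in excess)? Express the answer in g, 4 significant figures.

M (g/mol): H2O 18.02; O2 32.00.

1069 g

n(H2O) = 535.1 / 18.02 = 29.69 mol
n(O2) = (9/8) × 29.69 = 33.40 mol
mass = 33.40 × 32.00 = 1069 g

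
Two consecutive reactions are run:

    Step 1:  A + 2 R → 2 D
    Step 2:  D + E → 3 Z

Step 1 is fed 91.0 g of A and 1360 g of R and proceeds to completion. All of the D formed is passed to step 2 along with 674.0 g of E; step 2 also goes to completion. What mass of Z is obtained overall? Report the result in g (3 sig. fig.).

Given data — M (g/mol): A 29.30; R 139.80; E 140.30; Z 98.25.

Step 1:
n(A) = 91.00 / 29.30 = 3.106 mol
n(R) = 1360 / 139.80 = 9.728 mol
n/ν for A = 3.106/1 = 3.106
n/ν for R = 9.728/2 = 4.864
Smallest n/ν is A → limiting reagent.
n(D) produced = (2/1) × 3.106 = 6.212 mol
Step 2:
n(D) available = 6.212 mol
n(E) = 674.0 / 140.30 = 4.804 mol
n/ν for D = 6.212/1 = 6.212
n/ν for E = 4.804/1 = 4.804
Smallest n/ν is E → limiting reagent.
n(Z) = (3/1) × 4.804 = 14.41 mol
mass = 14.41 × 98.25 = 1416 g

1420 g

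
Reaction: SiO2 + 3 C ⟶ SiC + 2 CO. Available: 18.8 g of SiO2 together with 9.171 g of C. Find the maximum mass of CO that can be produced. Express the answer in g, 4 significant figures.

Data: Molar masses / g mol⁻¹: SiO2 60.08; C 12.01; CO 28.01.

n(SiO2) = 18.80 / 60.08 = 0.3129 mol
n(C) = 9.171 / 12.01 = 0.7636 mol
n/ν for SiO2 = 0.3129/1 = 0.3129
n/ν for C = 0.7636/3 = 0.2545
Smallest n/ν is C → limiting reagent.
n(CO) = (2/3) × 0.7636 = 0.5091 mol
mass = 0.5091 × 28.01 = 14.26 g

14.26 g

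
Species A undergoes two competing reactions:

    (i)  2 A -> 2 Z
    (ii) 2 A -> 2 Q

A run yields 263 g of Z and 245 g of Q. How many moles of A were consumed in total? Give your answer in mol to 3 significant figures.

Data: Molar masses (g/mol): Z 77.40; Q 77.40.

n(Z) = 263 / 77.40 = 3.398 mol
n(Q) = 245 / 77.40 = 3.165 mol
n(A) via (i) = (2/2)×3.398 = 3.398 mol
n(A) via (ii) = (2/2)×3.165 = 3.165 mol
total n(A) = 3.398 + 3.165 = 6.563 mol

6.56 mol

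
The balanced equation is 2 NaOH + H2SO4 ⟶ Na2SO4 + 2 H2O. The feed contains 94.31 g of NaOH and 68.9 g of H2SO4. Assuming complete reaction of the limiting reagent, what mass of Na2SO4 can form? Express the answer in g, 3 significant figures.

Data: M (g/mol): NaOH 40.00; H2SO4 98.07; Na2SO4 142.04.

n(NaOH) = 94.31 / 40.00 = 2.358 mol
n(H2SO4) = 68.90 / 98.07 = 0.7026 mol
n/ν for NaOH = 2.358/2 = 1.179
n/ν for H2SO4 = 0.7026/1 = 0.7026
Smallest n/ν is H2SO4 → limiting reagent.
n(Na2SO4) = (1/1) × 0.7026 = 0.7026 mol
mass = 0.7026 × 142.04 = 99.80 g

99.8 g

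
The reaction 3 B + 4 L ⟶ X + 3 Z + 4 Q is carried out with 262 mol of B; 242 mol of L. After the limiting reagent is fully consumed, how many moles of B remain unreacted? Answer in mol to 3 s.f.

n(B) = 262.0 mol
n(L) = 242.0 mol
n/ν for B = 262.0/3 = 87.33
n/ν for L = 242.0/4 = 60.50
Smallest n/ν is L → limiting reagent.
B consumed = (3/4) × 242.0 = 181.5 mol
B remaining = 262.0 − 181.5 = 80.50 mol

80.5 mol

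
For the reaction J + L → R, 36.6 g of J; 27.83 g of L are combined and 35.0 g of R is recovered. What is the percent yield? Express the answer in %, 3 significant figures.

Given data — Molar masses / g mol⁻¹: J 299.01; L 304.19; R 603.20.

n(J) = 36.60 / 299.01 = 0.1224 mol
n(L) = 27.83 / 304.19 = 0.09149 mol
n/ν → J: 0.1224, L: 0.09149; L is limiting.
theoretical n(R) = (1/1) × 0.09149 = 0.09149 mol → 55.19 g
% yield = 35.0 / 55.19 × 100 = 63.42 %

63.4 %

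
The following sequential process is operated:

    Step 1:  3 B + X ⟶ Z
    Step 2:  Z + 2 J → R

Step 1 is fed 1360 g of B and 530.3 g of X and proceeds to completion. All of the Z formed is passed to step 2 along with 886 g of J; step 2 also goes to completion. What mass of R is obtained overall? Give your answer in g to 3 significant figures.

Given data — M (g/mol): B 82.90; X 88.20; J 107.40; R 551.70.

Step 1:
n(B) = 1360 / 82.90 = 16.41 mol
n(X) = 530.3 / 88.20 = 6.012 mol
n/ν for B = 16.41/3 = 5.470
n/ν for X = 6.012/1 = 6.012
Smallest n/ν is B → limiting reagent.
n(Z) produced = (1/3) × 16.41 = 5.470 mol
Step 2:
n(Z) available = 5.470 mol
n(J) = 886.0 / 107.40 = 8.250 mol
n/ν for Z = 5.470/1 = 5.470
n/ν for J = 8.250/2 = 4.125
Smallest n/ν is J → limiting reagent.
n(R) = (1/2) × 8.250 = 4.125 mol
mass = 4.125 × 551.70 = 2276 g

2280 g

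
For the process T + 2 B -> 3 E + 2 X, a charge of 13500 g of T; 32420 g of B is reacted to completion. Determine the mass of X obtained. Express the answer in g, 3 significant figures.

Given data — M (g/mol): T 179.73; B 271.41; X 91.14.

10900 g

n(T) = 13500 / 179.73 = 75.11 mol
n(B) = 32420 / 271.41 = 119.5 mol
n/ν → T: 75.11, B: 59.75; B is limiting.
n(X) = (2/2) × 119.5 = 119.5 mol
mass = 119.5 × 91.14 = 10890 g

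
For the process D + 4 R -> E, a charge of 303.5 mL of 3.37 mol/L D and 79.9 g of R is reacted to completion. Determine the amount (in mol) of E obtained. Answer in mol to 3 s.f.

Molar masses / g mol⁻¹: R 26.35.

0.758 mol

n(D) = 3.37 × 303.5/1000 = 1.023 mol
n(R) = 79.90 / 26.35 = 3.032 mol
n/ν → D: 1.023, R: 0.7580; R is limiting.
n(E) = (1/4) × 3.032 = 0.7580 mol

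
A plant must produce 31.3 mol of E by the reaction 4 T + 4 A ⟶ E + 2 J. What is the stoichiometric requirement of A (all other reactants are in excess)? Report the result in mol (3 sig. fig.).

n(E) = 31.30 mol
n(A) = (4/1) × 31.30 = 125.2 mol

125 mol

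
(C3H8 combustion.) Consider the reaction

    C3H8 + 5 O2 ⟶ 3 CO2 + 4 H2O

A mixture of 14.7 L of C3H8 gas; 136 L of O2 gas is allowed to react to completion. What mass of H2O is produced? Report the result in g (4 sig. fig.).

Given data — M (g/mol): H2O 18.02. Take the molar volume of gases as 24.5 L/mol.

n(C3H8) = 14.70 / 24.5 = 0.6000 mol
n(O2) = 136.0 / 24.5 = 5.551 mol
n/ν for C3H8 = 0.6000/1 = 0.6000
n/ν for O2 = 5.551/5 = 1.110
Smallest n/ν is C3H8 → limiting reagent.
n(H2O) = (4/1) × 0.6000 = 2.400 mol
mass = 2.400 × 18.02 = 43.25 g

43.25 g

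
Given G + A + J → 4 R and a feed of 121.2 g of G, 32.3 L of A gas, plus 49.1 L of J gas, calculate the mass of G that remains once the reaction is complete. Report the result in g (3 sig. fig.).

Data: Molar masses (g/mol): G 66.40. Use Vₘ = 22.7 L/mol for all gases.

26.7 g

n(G) = 121.2 / 66.40 = 1.825 mol
n(A) = 32.30 / 22.7 = 1.423 mol
n(J) = 49.10 / 22.7 = 2.163 mol
n/ν for G = 1.825/1 = 1.825
n/ν for A = 1.423/1 = 1.423
n/ν for J = 2.163/1 = 2.163
Smallest n/ν is A → limiting reagent.
G consumed = (1/1) × 1.423 = 1.423 mol
G remaining = 1.825 − 1.423 = 0.4020 mol
mass = 0.4020 × 66.40 = 26.69 g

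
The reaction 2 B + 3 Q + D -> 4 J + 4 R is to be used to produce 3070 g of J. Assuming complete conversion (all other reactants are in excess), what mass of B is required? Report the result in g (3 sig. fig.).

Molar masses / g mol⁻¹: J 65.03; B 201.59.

4760 g

n(J) = 3070 / 65.03 = 47.21 mol
n(B) = (2/4) × 47.21 = 23.61 mol
mass = 23.61 × 201.59 = 4760 g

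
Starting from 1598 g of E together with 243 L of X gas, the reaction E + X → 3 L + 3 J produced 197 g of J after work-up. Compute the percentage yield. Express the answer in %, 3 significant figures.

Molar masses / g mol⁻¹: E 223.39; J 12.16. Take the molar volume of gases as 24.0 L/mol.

75.5 %

n(E) = 1598 / 223.39 = 7.153 mol
n(X) = 243.0 / 24.0 = 10.13 mol
n/ν for E = 7.153/1 = 7.153
n/ν for X = 10.13/1 = 10.13
Smallest n/ν is E → limiting reagent.
theoretical n(J) = (3/1) × 7.153 = 21.46 mol → 261.0 g
% yield = 197 / 261.0 × 100 = 75.48 %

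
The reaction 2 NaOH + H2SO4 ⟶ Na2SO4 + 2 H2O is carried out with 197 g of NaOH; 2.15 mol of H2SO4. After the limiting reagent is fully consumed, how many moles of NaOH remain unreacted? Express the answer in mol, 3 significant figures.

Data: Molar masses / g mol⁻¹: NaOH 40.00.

n(NaOH) = 197.0 / 40.00 = 4.925 mol
n(H2SO4) = 2.150 mol
n/ν → NaOH: 2.463, H2SO4: 2.150; H2SO4 is limiting.
NaOH consumed = (2/1) × 2.150 = 4.300 mol
NaOH remaining = 4.925 − 4.300 = 0.6250 mol

0.625 mol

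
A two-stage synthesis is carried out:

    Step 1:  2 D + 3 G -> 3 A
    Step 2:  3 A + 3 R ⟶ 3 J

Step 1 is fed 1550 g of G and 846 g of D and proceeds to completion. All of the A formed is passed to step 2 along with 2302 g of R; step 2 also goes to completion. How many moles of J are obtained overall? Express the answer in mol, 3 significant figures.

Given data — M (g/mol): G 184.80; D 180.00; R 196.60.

Step 1:
n(G) = 1550 / 184.80 = 8.387 mol
n(D) = 846.0 / 180.00 = 4.700 mol
n/ν for G = 8.387/3 = 2.796
n/ν for D = 4.700/2 = 2.350
Smallest n/ν is D → limiting reagent.
n(A) produced = (3/2) × 4.700 = 7.050 mol
Step 2:
n(A) available = 7.050 mol
n(R) = 2302 / 196.60 = 11.71 mol
n/ν for A = 7.050/3 = 2.350
n/ν for R = 11.71/3 = 3.903
Smallest n/ν is A → limiting reagent.
n(J) = (3/3) × 7.050 = 7.050 mol

7.05 mol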